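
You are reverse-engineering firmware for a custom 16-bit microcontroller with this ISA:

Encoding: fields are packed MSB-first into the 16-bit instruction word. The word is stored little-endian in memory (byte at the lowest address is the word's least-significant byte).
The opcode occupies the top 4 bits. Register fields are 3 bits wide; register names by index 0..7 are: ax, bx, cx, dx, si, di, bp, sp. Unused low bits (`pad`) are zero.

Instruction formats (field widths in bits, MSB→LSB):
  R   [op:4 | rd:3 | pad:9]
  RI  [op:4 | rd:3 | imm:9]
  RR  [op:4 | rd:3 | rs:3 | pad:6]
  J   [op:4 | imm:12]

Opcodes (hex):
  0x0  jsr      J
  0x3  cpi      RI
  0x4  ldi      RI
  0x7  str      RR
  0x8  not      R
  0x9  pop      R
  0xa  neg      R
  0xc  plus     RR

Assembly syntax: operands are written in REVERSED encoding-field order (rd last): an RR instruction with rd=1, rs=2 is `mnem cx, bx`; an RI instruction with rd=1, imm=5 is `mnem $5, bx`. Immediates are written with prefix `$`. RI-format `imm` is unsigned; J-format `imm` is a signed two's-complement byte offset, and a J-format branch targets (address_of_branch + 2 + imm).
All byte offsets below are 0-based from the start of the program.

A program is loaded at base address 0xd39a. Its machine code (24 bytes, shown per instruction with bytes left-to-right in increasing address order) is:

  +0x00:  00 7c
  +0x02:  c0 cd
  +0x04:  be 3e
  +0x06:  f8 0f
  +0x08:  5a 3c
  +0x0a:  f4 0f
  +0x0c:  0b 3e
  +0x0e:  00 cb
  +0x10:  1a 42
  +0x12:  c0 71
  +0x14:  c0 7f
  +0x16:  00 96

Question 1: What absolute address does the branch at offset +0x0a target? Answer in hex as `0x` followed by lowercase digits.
@+0a  little-endian(f4 0f) = 0x0ff4
  opcode bits[15:12]=0x0: jsr/J
  imm: (w>>0)&0xfff=0xff4 (s12→-12) → $-12
  target = base 0xd39a + off 0x0a + 2 + imm -12 = 0xd39a

0xd39a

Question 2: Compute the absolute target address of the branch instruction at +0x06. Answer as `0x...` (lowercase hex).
0xd39a

off 0x06: read f8 0f as little → 0x0ff8
  op=0x0ff8>>12=0x0 ⇒ jsr (J)
  [11:0] imm=4088 (s12→-8) = $-8
  target = base 0xd39a + off 0x06 + 2 + imm -8 = 0xd39a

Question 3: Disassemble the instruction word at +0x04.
cpi $190, sp

[04] be 3e → 0x3ebe
  op=0x3ebe>>12=0x3 ⇒ cpi (RI)
  rd: (w>>9)&0x7=0x7 → sp
  imm: (w>>0)&0x1ff=0xbe → $190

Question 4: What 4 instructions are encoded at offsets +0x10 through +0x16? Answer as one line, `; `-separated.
[10] 1a 42 → 0x421a
  opcode bits[15:12]=0x4: ldi/RI
  rd: (w>>9)&0x7=0x1 → bx
  imm: (w>>0)&0x1ff=0x1a → $26
[12] c0 71 → 0x71c0
  opcode bits[15:12]=0x7: str/RR
  rd: (w>>9)&0x7=0x0 → ax
  rs: (w>>6)&0x7=0x7 → sp
[14] c0 7f → 0x7fc0
  opcode bits[15:12]=0x7: str/RR
  rd: (w>>9)&0x7=0x7 → sp
  rs: (w>>6)&0x7=0x7 → sp
[16] 00 96 → 0x9600
  opcode bits[15:12]=0x9: pop/R
  rd: (w>>9)&0x7=0x3 → dx

ldi $26, bx; str sp, ax; str sp, sp; pop dx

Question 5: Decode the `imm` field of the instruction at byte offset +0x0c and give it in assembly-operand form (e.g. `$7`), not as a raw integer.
+0x0c: 0b 3e ⇒ word 0x3e0b (little)
  opcode bits[15:12]=0x3: cpi/RI
  [11:9] rd=7 = sp
  [8:0] imm=11 = $11

$11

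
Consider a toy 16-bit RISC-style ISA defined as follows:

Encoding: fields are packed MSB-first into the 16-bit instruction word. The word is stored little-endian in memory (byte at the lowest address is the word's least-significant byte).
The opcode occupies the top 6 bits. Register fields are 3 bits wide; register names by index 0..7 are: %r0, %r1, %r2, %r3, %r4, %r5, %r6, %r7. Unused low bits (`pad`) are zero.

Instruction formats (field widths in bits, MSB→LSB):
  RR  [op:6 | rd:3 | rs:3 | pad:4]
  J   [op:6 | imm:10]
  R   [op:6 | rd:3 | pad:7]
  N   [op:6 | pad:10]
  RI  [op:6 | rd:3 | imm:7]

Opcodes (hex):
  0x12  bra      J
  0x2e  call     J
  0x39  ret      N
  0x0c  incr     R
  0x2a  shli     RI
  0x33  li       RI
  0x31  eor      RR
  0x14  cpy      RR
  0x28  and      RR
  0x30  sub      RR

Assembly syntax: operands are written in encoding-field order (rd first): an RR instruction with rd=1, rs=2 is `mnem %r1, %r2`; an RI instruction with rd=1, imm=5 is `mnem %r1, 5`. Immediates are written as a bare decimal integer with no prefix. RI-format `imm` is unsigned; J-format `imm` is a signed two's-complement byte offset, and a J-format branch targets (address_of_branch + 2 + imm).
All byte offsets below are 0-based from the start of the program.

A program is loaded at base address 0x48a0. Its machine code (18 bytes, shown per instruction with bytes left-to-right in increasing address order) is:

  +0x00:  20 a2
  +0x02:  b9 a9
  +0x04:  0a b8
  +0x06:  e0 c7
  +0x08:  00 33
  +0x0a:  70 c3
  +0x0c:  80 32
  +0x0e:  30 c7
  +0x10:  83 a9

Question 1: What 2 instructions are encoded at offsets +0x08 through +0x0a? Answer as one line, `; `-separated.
incr %r6; sub %r6, %r7

+0x08: 00 33 ⇒ word 0x3300 (little)
  top 6b → 0xc → incr [R]
  rd@[9:7]=0x6 ⇒ %r6
+0x0a: 70 c3 ⇒ word 0xc370 (little)
  top 6b → 0x30 → sub [RR]
  rd@[9:7]=0x6 ⇒ %r6
  rs@[6:4]=0x7 ⇒ %r7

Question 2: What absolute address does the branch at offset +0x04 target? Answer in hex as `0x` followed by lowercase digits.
0x48b0

@+04  little-endian(0a b8) = 0xb80a
  op=0xb80a>>10=0x2e ⇒ call (J)
  imm@[9:0]=0xa ⇒ 10
  target = base 0x48a0 + off 0x04 + 2 + imm 10 = 0x48b0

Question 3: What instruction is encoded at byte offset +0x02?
shli %r3, 57

+0x02: b9 a9 ⇒ word 0xa9b9 (little)
  op=0xa9b9>>10=0x2a ⇒ shli (RI)
  rd@[9:7]=0x3 ⇒ %r3
  imm@[6:0]=0x39 ⇒ 57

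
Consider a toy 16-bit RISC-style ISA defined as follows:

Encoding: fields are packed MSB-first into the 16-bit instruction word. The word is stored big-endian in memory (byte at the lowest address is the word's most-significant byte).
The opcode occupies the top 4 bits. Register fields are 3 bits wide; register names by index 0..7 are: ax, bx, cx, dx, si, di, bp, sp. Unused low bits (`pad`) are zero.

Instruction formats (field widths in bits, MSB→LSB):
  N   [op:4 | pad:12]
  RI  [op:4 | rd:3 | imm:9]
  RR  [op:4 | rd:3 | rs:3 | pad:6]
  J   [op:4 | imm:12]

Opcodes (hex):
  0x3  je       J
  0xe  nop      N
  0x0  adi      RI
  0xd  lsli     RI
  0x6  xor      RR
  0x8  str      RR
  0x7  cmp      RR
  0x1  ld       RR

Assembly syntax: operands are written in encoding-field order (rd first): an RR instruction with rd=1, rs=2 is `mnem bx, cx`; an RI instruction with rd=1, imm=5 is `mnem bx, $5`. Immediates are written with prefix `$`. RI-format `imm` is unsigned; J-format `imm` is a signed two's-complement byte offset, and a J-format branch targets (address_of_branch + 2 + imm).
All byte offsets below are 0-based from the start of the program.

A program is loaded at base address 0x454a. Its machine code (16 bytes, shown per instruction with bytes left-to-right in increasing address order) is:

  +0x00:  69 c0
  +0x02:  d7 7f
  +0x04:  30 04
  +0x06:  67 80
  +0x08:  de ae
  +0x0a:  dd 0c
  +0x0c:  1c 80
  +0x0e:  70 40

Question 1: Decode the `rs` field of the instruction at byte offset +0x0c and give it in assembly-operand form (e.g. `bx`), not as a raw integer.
@+0c  big-endian(1c 80) = 0x1c80
  top 4b → 0x1 → ld [RR]
  [11:9] rd=6 = bp
  [8:6] rs=2 = cx

cx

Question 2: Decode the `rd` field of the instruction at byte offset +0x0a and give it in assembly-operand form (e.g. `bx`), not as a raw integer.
bp

+0x0a: dd 0c ⇒ word 0xdd0c (big)
  top 4b → 0xd → lsli [RI]
  rd: (w>>9)&0x7=0x6 → bp
  imm: (w>>0)&0x1ff=0x10c → $268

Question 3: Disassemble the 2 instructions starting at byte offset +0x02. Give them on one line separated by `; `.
lsli dx, $383; je $4

[02] d7 7f → 0xd77f
  op=0xd77f>>12=0xd ⇒ lsli (RI)
  [11:9] rd=3 = dx
  [8:0] imm=383 = $383
[04] 30 04 → 0x3004
  op=0x3004>>12=0x3 ⇒ je (J)
  [11:0] imm=4 = $4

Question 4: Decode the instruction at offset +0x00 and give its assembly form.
xor si, sp

[00] 69 c0 → 0x69c0
  op=0x69c0>>12=0x6 ⇒ xor (RR)
  [11:9] rd=4 = si
  [8:6] rs=7 = sp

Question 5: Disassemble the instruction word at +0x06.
[06] 67 80 → 0x6780
  top 4b → 0x6 → xor [RR]
  rd@[11:9]=0x3 ⇒ dx
  rs@[8:6]=0x6 ⇒ bp

xor dx, bp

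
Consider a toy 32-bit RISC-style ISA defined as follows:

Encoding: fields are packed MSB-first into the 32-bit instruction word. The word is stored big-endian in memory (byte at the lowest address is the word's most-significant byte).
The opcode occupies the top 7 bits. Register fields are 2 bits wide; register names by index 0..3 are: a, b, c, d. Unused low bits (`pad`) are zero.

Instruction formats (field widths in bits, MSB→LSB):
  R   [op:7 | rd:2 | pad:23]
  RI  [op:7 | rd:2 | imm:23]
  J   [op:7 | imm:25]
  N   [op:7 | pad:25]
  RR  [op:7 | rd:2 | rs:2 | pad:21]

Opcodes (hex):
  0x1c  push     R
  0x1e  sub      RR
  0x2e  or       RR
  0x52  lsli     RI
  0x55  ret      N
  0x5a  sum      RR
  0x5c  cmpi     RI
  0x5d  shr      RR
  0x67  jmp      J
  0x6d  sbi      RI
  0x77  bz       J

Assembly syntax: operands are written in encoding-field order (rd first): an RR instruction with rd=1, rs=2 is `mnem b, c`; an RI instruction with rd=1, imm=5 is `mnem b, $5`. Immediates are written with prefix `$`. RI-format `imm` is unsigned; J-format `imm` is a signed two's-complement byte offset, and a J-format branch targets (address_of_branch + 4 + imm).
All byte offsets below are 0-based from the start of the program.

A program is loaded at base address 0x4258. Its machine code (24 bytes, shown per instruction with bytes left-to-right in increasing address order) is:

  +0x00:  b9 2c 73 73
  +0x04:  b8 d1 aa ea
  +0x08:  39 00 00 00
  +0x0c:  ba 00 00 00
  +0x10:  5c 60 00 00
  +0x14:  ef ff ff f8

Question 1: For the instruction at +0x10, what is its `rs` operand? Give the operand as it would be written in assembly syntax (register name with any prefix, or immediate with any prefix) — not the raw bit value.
d

+0x10: 5c 60 00 00 ⇒ word 0x5c600000 (big)
  op=0x5c600000>>25=0x2e ⇒ or (RR)
  rd@[24:23]=0x0 ⇒ a
  rs@[22:21]=0x3 ⇒ d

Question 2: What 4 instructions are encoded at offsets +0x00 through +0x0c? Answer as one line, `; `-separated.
cmpi c, $2913139; cmpi b, $5352170; push c; shr a, a

[00] b9 2c 73 73 → 0xb92c7373
  op=0xb92c7373>>25=0x5c ⇒ cmpi (RI)
  rd: (w>>23)&0x3=0x2 → c
  imm: (w>>0)&0x7fffff=0x2c7373 → $2913139
[04] b8 d1 aa ea → 0xb8d1aaea
  op=0xb8d1aaea>>25=0x5c ⇒ cmpi (RI)
  rd: (w>>23)&0x3=0x1 → b
  imm: (w>>0)&0x7fffff=0x51aaea → $5352170
[08] 39 00 00 00 → 0x39000000
  op=0x39000000>>25=0x1c ⇒ push (R)
  rd: (w>>23)&0x3=0x2 → c
[0c] ba 00 00 00 → 0xba000000
  op=0xba000000>>25=0x5d ⇒ shr (RR)
  rd: (w>>23)&0x3=0x0 → a
  rs: (w>>21)&0x3=0x0 → a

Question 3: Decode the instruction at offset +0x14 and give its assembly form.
bz $-8

off 0x14: read ef ff ff f8 as big → 0xeffffff8
  opcode bits[31:25]=0x77: bz/J
  imm@[24:0]=0x1fffff8 (s25→-8) ⇒ $-8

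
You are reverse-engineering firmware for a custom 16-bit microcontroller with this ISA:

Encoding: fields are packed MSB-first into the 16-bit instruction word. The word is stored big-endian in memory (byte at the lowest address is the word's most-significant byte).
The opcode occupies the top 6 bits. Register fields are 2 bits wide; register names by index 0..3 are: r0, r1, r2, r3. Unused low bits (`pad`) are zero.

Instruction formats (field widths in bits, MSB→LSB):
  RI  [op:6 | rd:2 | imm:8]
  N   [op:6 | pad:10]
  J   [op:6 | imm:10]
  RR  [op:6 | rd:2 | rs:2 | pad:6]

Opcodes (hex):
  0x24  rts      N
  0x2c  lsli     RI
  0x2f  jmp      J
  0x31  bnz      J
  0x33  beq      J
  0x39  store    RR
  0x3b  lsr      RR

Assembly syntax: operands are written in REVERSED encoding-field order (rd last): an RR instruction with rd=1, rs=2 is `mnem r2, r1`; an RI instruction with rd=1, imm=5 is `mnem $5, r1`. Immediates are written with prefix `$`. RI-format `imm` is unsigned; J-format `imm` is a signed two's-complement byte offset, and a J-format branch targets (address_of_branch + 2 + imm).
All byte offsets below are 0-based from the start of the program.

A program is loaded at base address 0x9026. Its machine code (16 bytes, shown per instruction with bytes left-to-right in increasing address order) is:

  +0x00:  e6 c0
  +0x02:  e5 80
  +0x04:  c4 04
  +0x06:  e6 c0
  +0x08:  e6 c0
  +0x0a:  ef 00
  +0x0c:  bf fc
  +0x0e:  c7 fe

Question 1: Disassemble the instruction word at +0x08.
store r3, r2

[08] e6 c0 → 0xe6c0
  op=0xe6c0>>10=0x39 ⇒ store (RR)
  rd: (w>>8)&0x3=0x2 → r2
  rs: (w>>6)&0x3=0x3 → r3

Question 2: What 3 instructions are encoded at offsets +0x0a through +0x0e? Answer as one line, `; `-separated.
lsr r0, r3; jmp $-4; bnz $-2

+0x0a: ef 00 ⇒ word 0xef00 (big)
  opcode bits[15:10]=0x3b: lsr/RR
  rd: (w>>8)&0x3=0x3 → r3
  rs: (w>>6)&0x3=0x0 → r0
+0x0c: bf fc ⇒ word 0xbffc (big)
  opcode bits[15:10]=0x2f: jmp/J
  imm: (w>>0)&0x3ff=0x3fc (s10→-4) → $-4
+0x0e: c7 fe ⇒ word 0xc7fe (big)
  opcode bits[15:10]=0x31: bnz/J
  imm: (w>>0)&0x3ff=0x3fe (s10→-2) → $-2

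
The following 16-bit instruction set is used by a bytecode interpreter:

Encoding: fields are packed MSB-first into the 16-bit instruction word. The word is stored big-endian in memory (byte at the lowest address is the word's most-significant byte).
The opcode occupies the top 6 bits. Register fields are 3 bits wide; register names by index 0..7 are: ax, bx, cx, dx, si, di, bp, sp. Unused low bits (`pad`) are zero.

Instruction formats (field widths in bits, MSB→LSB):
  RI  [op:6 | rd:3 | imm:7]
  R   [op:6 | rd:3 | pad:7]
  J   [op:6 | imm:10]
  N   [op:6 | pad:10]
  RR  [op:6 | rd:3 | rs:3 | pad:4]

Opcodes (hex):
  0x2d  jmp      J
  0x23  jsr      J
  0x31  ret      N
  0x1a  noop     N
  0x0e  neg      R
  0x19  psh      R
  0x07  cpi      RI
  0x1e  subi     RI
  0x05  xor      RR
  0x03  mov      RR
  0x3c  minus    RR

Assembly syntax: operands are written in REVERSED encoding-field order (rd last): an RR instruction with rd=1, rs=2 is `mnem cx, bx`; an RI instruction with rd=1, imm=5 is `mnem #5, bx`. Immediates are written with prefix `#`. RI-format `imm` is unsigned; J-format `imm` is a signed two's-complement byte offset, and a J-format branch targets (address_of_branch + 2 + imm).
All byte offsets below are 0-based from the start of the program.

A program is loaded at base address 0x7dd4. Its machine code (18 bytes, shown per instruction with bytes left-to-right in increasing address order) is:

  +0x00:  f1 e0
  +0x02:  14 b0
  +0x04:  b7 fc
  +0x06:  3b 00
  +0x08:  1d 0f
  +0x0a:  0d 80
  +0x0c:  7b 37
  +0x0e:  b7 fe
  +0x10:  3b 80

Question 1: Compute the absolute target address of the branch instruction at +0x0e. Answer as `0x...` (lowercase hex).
0x7de2

off 0x0e: read b7 fe as big → 0xb7fe
  opcode bits[15:10]=0x2d: jmp/J
  [9:0] imm=1022 (s10→-2) = #-2
  target = base 0x7dd4 + off 0x0e + 2 + imm -2 = 0x7de2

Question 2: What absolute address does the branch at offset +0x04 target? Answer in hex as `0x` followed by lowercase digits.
0x7dd6

+0x04: b7 fc ⇒ word 0xb7fc (big)
  op=0xb7fc>>10=0x2d ⇒ jmp (J)
  imm: (w>>0)&0x3ff=0x3fc (s10→-4) → #-4
  target = base 0x7dd4 + off 0x04 + 2 + imm -4 = 0x7dd6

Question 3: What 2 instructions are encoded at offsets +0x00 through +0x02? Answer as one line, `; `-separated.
minus bp, dx; xor dx, bx

+0x00: f1 e0 ⇒ word 0xf1e0 (big)
  opcode bits[15:10]=0x3c: minus/RR
  [9:7] rd=3 = dx
  [6:4] rs=6 = bp
+0x02: 14 b0 ⇒ word 0x14b0 (big)
  opcode bits[15:10]=0x5: xor/RR
  [9:7] rd=1 = bx
  [6:4] rs=3 = dx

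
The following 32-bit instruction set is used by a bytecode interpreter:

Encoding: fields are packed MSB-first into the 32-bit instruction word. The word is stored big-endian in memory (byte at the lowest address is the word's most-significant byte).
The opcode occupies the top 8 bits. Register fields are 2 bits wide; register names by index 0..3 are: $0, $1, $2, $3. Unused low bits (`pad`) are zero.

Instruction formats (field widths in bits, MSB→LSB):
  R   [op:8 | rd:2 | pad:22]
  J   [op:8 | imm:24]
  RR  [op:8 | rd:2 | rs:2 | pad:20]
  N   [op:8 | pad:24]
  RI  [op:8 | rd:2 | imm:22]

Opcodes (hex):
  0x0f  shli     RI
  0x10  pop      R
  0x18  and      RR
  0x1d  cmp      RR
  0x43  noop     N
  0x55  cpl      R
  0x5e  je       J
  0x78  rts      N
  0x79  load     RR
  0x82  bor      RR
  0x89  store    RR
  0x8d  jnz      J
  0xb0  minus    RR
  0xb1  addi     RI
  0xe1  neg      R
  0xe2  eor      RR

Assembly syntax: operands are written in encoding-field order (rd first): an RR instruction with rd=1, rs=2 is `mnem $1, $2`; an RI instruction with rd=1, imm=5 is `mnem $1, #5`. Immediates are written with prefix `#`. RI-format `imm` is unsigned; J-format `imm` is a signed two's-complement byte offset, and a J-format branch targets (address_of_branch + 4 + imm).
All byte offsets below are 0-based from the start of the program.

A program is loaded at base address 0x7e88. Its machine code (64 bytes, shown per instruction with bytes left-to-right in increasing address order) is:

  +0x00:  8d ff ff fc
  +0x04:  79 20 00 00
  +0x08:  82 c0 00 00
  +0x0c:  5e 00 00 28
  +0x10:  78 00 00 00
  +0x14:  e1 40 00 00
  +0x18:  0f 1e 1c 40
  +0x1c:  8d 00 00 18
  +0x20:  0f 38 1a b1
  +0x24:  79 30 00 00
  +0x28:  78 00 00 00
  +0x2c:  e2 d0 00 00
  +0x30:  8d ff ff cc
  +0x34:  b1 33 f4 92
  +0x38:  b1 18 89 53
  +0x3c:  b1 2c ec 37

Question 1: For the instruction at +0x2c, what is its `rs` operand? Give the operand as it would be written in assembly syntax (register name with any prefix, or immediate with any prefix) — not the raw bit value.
$1

[2c] e2 d0 00 00 → 0xe2d00000
  top 8b → 0xe2 → eor [RR]
  rd@[23:22]=0x3 ⇒ $3
  rs@[21:20]=0x1 ⇒ $1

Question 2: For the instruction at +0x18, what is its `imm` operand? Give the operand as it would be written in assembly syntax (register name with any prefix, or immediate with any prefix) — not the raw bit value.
#1973312

+0x18: 0f 1e 1c 40 ⇒ word 0x0f1e1c40 (big)
  op=0x0f1e1c40>>24=0xf ⇒ shli (RI)
  rd: (w>>22)&0x3=0x0 → $0
  imm: (w>>0)&0x3fffff=0x1e1c40 → #1973312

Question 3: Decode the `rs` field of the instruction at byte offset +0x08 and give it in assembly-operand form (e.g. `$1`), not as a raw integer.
off 0x08: read 82 c0 00 00 as big → 0x82c00000
  opcode bits[31:24]=0x82: bor/RR
  rd@[23:22]=0x3 ⇒ $3
  rs@[21:20]=0x0 ⇒ $0

$0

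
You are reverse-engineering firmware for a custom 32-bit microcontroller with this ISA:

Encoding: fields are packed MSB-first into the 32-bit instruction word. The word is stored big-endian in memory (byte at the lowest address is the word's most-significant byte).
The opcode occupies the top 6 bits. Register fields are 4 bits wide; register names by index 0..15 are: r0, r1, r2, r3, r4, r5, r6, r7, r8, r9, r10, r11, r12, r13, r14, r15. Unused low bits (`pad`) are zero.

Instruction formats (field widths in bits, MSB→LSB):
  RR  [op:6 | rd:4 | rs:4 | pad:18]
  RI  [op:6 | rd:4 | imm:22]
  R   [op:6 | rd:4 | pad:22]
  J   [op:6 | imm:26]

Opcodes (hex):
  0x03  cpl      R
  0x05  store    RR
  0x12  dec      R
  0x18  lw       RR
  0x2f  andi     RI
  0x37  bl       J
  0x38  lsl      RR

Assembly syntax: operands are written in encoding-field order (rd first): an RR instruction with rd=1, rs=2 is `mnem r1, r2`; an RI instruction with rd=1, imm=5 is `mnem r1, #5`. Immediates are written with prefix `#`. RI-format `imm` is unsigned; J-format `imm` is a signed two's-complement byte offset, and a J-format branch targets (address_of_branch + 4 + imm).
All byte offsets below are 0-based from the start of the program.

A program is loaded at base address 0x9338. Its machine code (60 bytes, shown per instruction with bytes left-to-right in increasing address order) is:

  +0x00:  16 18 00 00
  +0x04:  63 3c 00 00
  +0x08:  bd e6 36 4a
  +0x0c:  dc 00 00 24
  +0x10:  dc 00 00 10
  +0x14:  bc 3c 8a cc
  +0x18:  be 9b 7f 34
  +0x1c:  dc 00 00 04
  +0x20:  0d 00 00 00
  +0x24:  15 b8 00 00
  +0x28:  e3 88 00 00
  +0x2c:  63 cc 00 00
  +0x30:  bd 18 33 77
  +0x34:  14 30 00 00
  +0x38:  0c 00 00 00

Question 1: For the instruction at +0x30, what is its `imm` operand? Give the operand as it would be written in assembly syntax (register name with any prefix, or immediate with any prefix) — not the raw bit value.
off 0x30: read bd 18 33 77 as big → 0xbd183377
  top 6b → 0x2f → andi [RI]
  [25:22] rd=4 = r4
  [21:0] imm=1586039 = #1586039

#1586039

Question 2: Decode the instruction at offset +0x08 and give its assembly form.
andi r7, #2504266

@+08  big-endian(bd e6 36 4a) = 0xbde6364a
  opcode bits[31:26]=0x2f: andi/RI
  [25:22] rd=7 = r7
  [21:0] imm=2504266 = #2504266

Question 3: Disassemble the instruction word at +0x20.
off 0x20: read 0d 00 00 00 as big → 0x0d000000
  op=0x0d000000>>26=0x3 ⇒ cpl (R)
  [25:22] rd=4 = r4

cpl r4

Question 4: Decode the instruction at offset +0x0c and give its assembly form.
bl #36

@+0c  big-endian(dc 00 00 24) = 0xdc000024
  top 6b → 0x37 → bl [J]
  imm: (w>>0)&0x3ffffff=0x24 → #36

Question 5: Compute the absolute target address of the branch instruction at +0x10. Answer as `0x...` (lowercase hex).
0x935c

[10] dc 00 00 10 → 0xdc000010
  opcode bits[31:26]=0x37: bl/J
  [25:0] imm=16 = #16
  target = base 0x9338 + off 0x10 + 4 + imm 16 = 0x935c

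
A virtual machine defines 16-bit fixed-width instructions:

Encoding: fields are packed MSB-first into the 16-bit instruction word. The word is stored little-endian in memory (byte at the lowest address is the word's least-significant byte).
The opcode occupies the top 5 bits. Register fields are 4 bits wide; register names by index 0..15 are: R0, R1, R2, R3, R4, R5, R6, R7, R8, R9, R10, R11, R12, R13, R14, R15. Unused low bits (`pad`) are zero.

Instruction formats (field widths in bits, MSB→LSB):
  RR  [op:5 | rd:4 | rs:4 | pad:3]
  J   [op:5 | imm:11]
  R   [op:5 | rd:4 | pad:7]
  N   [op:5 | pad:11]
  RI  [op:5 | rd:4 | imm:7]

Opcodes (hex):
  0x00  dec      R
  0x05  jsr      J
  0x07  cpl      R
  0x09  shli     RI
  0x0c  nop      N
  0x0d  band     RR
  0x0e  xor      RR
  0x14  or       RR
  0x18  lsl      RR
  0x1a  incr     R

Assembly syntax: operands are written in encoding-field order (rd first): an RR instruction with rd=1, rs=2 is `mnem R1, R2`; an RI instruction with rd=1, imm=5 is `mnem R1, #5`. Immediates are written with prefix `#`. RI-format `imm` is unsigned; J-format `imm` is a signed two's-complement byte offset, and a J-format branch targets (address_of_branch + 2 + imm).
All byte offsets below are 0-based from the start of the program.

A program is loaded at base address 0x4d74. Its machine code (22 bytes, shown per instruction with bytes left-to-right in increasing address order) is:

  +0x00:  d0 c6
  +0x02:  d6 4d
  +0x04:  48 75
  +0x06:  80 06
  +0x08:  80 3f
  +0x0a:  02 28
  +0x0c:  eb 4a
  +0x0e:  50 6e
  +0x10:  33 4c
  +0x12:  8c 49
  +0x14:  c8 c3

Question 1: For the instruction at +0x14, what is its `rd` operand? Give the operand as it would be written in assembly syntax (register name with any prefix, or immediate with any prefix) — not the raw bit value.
off 0x14: read c8 c3 as little → 0xc3c8
  op=0xc3c8>>11=0x18 ⇒ lsl (RR)
  rd: (w>>7)&0xf=0x7 → R7
  rs: (w>>3)&0xf=0x9 → R9

R7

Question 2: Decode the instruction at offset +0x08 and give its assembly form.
@+08  little-endian(80 3f) = 0x3f80
  top 5b → 0x7 → cpl [R]
  [10:7] rd=15 = R15

cpl R15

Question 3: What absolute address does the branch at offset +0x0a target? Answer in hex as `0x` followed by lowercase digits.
off 0x0a: read 02 28 as little → 0x2802
  top 5b → 0x5 → jsr [J]
  [10:0] imm=2 = #2
  target = base 0x4d74 + off 0x0a + 2 + imm 2 = 0x4d82

0x4d82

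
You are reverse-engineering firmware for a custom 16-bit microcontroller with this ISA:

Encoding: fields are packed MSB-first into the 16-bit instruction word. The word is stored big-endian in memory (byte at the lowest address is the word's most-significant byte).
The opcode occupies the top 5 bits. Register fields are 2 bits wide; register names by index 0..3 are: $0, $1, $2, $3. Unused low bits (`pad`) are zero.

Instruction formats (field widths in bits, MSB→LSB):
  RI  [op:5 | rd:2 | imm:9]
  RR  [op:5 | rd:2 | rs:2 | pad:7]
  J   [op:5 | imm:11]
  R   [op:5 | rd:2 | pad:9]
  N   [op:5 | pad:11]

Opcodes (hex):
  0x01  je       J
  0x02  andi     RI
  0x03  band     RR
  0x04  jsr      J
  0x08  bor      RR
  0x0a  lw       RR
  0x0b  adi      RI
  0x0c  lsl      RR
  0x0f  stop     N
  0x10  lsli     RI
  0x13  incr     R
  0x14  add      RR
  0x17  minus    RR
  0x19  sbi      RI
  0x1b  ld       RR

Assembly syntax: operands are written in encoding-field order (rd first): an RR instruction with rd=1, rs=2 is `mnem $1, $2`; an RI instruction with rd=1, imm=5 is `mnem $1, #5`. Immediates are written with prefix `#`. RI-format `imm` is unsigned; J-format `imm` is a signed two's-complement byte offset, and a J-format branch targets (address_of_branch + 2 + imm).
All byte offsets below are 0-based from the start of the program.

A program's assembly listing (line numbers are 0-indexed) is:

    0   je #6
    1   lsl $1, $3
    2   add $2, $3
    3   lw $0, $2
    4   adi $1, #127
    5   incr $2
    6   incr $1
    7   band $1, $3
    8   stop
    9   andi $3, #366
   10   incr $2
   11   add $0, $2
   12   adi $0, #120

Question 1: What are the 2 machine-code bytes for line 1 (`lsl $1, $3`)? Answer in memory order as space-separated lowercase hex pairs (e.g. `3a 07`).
63 80

1. lsl fields op=0xc:5|rd=1:2|rs=3:2|pad=0:7 → word 6380h → 63 80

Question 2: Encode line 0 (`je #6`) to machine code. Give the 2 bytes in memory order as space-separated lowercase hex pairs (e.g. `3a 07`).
0. je fields op=0x1:5|imm=6:11 → word 0806h → 08 06

08 06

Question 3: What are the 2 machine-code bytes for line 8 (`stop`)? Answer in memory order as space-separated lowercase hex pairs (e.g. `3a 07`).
78 00

L8: stop op=0xf:5|pad=0:11 ⇒ 0x7800 ⇒ big 78 00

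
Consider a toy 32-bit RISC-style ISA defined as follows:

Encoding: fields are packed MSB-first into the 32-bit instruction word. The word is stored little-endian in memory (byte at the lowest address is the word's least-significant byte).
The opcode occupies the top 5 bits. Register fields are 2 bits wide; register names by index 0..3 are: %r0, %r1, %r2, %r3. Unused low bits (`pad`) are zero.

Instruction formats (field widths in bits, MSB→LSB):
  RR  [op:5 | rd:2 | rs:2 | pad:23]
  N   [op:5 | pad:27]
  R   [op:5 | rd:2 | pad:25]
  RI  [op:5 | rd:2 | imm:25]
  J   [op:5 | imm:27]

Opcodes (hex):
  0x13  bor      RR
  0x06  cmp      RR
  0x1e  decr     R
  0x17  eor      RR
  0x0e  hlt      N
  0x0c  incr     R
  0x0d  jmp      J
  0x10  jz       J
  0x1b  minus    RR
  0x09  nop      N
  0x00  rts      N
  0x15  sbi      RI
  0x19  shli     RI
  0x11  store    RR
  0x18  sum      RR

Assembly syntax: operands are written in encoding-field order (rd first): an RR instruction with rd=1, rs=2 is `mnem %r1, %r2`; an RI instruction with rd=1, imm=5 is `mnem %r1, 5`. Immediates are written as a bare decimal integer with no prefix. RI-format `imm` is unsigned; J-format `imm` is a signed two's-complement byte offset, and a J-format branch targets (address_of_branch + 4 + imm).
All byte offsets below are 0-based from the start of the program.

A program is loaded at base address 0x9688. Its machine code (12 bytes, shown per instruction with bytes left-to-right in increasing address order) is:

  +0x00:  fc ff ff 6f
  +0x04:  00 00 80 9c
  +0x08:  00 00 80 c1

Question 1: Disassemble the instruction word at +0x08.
+0x08: 00 00 80 c1 ⇒ word 0xc1800000 (little)
  top 5b → 0x18 → sum [RR]
  rd: (w>>25)&0x3=0x0 → %r0
  rs: (w>>23)&0x3=0x3 → %r3

sum %r0, %r3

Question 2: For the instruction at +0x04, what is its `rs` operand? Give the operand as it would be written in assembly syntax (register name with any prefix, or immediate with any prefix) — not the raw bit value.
[04] 00 00 80 9c → 0x9c800000
  op=0x9c800000>>27=0x13 ⇒ bor (RR)
  rd: (w>>25)&0x3=0x2 → %r2
  rs: (w>>23)&0x3=0x1 → %r1

%r1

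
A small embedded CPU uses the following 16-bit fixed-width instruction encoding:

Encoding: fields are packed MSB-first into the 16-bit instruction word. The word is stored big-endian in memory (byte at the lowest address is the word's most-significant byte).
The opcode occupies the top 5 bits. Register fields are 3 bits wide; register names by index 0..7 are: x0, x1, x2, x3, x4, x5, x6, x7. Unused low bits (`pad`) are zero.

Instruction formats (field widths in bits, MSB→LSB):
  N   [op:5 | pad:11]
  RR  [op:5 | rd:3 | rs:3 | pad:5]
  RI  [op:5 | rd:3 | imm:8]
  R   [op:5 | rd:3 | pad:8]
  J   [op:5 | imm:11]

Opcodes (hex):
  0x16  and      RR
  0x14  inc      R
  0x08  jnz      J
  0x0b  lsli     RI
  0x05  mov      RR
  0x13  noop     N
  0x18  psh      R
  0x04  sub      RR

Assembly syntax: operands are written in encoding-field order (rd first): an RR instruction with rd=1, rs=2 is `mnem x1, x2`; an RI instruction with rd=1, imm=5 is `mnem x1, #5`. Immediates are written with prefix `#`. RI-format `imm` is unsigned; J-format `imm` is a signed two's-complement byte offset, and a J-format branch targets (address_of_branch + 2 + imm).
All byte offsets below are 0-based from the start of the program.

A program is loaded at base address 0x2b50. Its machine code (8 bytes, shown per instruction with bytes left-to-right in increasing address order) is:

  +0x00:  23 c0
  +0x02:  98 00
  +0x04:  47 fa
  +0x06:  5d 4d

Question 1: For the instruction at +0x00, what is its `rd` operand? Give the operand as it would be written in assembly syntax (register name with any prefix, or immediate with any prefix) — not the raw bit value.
+0x00: 23 c0 ⇒ word 0x23c0 (big)
  top 5b → 0x4 → sub [RR]
  [10:8] rd=3 = x3
  [7:5] rs=6 = x6

x3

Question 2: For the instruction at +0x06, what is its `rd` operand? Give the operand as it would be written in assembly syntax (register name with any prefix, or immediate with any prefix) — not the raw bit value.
+0x06: 5d 4d ⇒ word 0x5d4d (big)
  top 5b → 0xb → lsli [RI]
  [10:8] rd=5 = x5
  [7:0] imm=77 = #77

x5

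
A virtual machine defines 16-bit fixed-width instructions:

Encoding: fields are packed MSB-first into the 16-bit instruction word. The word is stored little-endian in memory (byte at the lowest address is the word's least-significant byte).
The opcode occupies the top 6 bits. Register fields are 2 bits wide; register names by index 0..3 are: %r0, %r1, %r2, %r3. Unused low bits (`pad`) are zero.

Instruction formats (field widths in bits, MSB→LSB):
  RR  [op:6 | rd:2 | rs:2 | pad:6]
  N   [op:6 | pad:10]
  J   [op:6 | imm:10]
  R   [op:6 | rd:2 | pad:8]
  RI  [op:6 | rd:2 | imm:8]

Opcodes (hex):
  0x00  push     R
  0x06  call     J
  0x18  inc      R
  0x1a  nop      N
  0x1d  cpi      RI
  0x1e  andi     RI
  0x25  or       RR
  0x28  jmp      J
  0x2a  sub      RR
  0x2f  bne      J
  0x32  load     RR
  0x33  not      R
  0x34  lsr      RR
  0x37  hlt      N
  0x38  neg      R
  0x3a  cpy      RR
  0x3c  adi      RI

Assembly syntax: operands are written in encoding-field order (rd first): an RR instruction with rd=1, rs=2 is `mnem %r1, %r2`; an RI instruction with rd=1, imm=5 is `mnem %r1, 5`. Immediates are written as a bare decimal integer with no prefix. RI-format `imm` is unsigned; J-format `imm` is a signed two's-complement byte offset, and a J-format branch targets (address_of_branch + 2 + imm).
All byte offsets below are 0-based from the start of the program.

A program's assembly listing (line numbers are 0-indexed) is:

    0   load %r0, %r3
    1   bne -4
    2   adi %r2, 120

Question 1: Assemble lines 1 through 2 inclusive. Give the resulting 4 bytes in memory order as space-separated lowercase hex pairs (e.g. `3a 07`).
fc bf 78 f2

line 1 (bne): pack op=0x2f:6|imm=-4:10 = 0xbffc; little→ fc bf
line 2 (adi): pack op=0x3c:6|rd=2:2|imm=120:8 = 0xf278; little→ 78 f2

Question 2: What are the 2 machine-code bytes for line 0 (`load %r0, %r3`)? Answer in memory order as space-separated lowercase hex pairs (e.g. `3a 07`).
line 0 (load): pack op=0x32:6|rd=0:2|rs=3:2|pad=0:6 = 0xc8c0; little→ c0 c8

c0 c8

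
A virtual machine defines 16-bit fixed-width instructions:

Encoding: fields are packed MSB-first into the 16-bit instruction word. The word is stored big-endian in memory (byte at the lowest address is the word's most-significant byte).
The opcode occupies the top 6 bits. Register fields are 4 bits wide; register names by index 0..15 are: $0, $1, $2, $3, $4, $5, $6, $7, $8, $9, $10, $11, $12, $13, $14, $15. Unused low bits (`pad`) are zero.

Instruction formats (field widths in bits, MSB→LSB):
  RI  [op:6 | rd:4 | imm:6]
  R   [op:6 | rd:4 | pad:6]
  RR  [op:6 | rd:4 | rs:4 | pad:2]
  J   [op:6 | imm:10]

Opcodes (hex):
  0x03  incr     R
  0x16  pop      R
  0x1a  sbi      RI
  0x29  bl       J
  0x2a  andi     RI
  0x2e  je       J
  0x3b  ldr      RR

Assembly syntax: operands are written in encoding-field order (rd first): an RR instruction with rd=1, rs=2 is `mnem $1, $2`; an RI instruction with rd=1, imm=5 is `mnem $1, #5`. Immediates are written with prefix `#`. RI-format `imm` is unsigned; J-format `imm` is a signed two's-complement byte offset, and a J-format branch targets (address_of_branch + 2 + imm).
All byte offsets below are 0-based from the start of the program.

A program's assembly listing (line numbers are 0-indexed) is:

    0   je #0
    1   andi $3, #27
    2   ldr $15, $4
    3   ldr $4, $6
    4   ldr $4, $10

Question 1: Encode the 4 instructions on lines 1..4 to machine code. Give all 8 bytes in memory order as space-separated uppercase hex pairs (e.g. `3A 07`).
A8 DB EF D0 ED 18 ED 28

line 1 (andi): pack op=0x2a:6|rd=3:4|imm=27:6 = 0xa8db; big→ a8 db
line 2 (ldr): pack op=0x3b:6|rd=15:4|rs=4:4|pad=0:2 = 0xefd0; big→ ef d0
line 3 (ldr): pack op=0x3b:6|rd=4:4|rs=6:4|pad=0:2 = 0xed18; big→ ed 18
line 4 (ldr): pack op=0x3b:6|rd=4:4|rs=10:4|pad=0:2 = 0xed28; big→ ed 28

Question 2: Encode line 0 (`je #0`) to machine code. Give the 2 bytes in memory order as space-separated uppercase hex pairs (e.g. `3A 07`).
B8 00

0. je fields op=0x2e:6|imm=0:10 → word b800h → b8 00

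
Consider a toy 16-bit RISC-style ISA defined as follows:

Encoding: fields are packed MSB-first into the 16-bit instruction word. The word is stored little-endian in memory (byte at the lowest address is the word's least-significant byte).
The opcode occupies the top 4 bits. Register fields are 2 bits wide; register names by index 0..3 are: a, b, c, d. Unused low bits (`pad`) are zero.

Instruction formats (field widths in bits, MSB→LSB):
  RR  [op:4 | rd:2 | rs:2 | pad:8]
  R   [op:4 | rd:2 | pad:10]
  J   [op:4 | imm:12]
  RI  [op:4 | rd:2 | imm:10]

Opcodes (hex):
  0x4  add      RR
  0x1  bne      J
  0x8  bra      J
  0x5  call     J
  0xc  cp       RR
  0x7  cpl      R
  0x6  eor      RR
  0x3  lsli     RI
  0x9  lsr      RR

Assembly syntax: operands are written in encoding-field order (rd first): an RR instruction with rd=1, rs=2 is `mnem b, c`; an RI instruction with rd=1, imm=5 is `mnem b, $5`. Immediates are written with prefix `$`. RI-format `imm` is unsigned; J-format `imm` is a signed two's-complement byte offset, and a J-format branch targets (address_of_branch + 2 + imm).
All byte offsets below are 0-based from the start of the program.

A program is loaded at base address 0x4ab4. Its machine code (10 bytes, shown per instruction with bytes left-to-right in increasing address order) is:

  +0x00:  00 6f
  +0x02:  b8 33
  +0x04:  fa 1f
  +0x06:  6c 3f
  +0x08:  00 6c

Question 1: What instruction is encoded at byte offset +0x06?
lsli d, $876

+0x06: 6c 3f ⇒ word 0x3f6c (little)
  top 4b → 0x3 → lsli [RI]
  rd: (w>>10)&0x3=0x3 → d
  imm: (w>>0)&0x3ff=0x36c → $876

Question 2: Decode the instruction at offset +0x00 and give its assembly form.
eor d, d

off 0x00: read 00 6f as little → 0x6f00
  top 4b → 0x6 → eor [RR]
  rd@[11:10]=0x3 ⇒ d
  rs@[9:8]=0x3 ⇒ d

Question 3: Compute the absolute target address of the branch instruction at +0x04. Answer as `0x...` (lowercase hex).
0x4ab4

@+04  little-endian(fa 1f) = 0x1ffa
  opcode bits[15:12]=0x1: bne/J
  imm@[11:0]=0xffa (s12→-6) ⇒ $-6
  target = base 0x4ab4 + off 0x04 + 2 + imm -6 = 0x4ab4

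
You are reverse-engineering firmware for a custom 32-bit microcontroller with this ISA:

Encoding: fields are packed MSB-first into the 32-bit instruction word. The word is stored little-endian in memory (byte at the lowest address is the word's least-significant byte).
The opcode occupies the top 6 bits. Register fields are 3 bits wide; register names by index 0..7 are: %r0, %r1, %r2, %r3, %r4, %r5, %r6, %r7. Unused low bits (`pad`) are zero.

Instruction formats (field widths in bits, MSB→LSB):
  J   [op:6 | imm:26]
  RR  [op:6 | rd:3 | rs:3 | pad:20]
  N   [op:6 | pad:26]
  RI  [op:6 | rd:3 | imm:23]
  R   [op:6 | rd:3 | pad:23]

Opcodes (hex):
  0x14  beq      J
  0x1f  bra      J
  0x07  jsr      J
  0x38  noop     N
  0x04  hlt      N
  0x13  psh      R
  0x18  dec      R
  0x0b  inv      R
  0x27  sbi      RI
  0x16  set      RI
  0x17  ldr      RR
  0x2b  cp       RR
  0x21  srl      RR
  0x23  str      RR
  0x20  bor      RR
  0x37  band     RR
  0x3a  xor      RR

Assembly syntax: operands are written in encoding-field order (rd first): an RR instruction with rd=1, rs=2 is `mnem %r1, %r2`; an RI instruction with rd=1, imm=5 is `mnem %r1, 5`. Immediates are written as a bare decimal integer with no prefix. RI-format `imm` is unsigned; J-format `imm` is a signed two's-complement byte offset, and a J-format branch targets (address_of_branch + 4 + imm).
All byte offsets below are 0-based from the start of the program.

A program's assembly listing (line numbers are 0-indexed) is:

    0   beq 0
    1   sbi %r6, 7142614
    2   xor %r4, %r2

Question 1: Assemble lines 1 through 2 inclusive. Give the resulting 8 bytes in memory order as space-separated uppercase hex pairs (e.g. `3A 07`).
D6 FC 6C 9F 00 00 20 EA

L1: sbi op=0x27:6|rd=6:3|imm=7142614:23 ⇒ 0x9f6cfcd6 ⇒ little d6 fc 6c 9f
L2: xor op=0x3a:6|rd=4:3|rs=2:3|pad=0:20 ⇒ 0xea200000 ⇒ little 00 00 20 ea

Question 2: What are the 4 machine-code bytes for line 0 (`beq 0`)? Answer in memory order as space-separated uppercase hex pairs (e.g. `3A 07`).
0. beq fields op=0x14:6|imm=0:26 → word 50000000h → 00 00 00 50

00 00 00 50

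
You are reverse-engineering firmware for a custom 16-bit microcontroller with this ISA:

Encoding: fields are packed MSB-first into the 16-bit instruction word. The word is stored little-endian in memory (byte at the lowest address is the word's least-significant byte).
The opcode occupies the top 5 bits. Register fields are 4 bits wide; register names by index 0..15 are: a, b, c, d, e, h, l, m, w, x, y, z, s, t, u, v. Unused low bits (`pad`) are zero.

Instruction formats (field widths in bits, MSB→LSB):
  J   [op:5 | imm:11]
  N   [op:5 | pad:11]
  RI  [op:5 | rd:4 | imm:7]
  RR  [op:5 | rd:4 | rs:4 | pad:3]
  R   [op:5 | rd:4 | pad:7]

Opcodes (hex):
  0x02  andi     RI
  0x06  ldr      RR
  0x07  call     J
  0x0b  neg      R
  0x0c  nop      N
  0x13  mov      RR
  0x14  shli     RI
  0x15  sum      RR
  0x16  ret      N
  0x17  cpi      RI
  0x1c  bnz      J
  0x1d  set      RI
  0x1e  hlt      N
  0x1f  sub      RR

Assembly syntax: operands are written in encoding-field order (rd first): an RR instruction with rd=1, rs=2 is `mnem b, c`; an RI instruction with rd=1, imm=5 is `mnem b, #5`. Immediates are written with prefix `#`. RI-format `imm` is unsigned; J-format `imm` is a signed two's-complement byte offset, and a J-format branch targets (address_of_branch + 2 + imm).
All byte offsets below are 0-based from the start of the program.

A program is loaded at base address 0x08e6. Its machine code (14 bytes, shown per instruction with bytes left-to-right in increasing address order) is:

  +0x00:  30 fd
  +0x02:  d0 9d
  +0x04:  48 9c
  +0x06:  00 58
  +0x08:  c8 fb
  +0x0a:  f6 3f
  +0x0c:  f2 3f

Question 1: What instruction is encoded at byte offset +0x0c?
off 0x0c: read f2 3f as little → 0x3ff2
  top 5b → 0x7 → call [J]
  [10:0] imm=2034 (s11→-14) = #-14

call #-14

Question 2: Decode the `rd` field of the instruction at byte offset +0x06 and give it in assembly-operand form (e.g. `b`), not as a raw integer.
[06] 00 58 → 0x5800
  top 5b → 0xb → neg [R]
  rd@[10:7]=0x0 ⇒ a

a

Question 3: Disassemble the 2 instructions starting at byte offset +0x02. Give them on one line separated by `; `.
mov z, y; mov w, x

@+02  little-endian(d0 9d) = 0x9dd0
  opcode bits[15:11]=0x13: mov/RR
  rd@[10:7]=0xb ⇒ z
  rs@[6:3]=0xa ⇒ y
@+04  little-endian(48 9c) = 0x9c48
  opcode bits[15:11]=0x13: mov/RR
  rd@[10:7]=0x8 ⇒ w
  rs@[6:3]=0x9 ⇒ x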